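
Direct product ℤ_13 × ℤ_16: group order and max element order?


|ℤ_13 × ℤ_16| = 13 × 16 = 208
Max element order = lcm(13,16) = 208
Cyclic? Yes (gcd=1)

|ℤ_13×ℤ_16| = 208, max element order = 208


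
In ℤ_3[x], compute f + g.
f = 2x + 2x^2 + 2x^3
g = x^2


Add coefficients mod 3:
x^0: 0 + 0 = 0 (mod 3)
x^1: 2 + 0 = 2 (mod 3)
x^2: 2 + 1 = 0 (mod 3)
x^3: 2 + 0 = 2 (mod 3)
Result: 2x + 2x^3

f + g = 2x + 2x^3


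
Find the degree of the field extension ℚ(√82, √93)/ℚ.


[ℚ(√82,√93):ℚ] = [ℚ(√82,√93):ℚ(√82)]·[ℚ(√82):ℚ] = 2·2 = 4

[ℚ(√82, √93)/ℚ] = 4


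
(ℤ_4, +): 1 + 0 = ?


Operation: addition mod 4
1 + 0 = (a + b) mod 4 with a = 1, b = 0

1 + 0 = 1


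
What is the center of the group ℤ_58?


Z(G) = {g ∈ G | gx = xg for all x ∈ G}
ℤ_58 is abelian, so Z(G) = G

Z(ℤ_58) = ℤ_58


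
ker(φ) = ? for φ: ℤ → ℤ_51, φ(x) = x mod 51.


Kernel = preimage of identity
ker(φ) = {x ∈ ℤ : x ≡ 0 (mod 51)} = 51ℤ = {0, ±51, ±102, ...}

ker(φ) = 51ℤ


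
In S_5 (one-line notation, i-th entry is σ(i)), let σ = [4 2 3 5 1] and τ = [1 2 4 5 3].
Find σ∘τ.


σ∘τ: apply τ first, then σ
1 →τ 1 →σ 4
2 →τ 2 →σ 2
3 →τ 4 →σ 5
4 →τ 5 →σ 1
5 →τ 3 →σ 3

σ∘τ = [4 2 5 1 3]


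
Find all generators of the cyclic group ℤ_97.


g generates ℤ_n iff gcd(g,n) = 1
Prime factors of 97: 97
Generators are g ∈ {1,...,96} not divisible by any of these primes.
Generators: {1, 2, 3, 4, 5, 6, 7, 8, 9, 10, 11, 12, 13, 14, 15, 16, 17, 18, 19, 20, 21, 22, 23, 24, 25, 26, 27, 28, 29, 30, 31, 32, 33, 34, 35, 36, 37, 38, 39, 40, 41, 42, 43, 44, 45, 46, 47, 48, 49, 50, 51, 52, 53, 54, 55, 56, 57, 58, 59, 60, 61, 62, 63, 64, 65, 66, 67, 68, 69, 70, 71, 72, 73, 74, 75, 76, 77, 78, 79, 80, 81, 82, 83, 84, 85, 86, 87, 88, 89, 90, 91, 92, 93, 94, 95, 96}
Number of generators = φ(97) = 96

Generators of ℤ_97 = {1, 2, 3, 4, 5, 6, 7, 8, 9, 10, 11, 12, 13, 14, 15, 16, 17, 18, 19, 20, 21, 22, 23, 24, 25, 26, 27, 28, 29, 30, 31, 32, 33, 34, 35, 36, 37, 38, 39, 40, 41, 42, 43, 44, 45, 46, 47, 48, 49, 50, 51, 52, 53, 54, 55, 56, 57, 58, 59, 60, 61, 62, 63, 64, 65, 66, 67, 68, 69, 70, 71, 72, 73, 74, 75, 76, 77, 78, 79, 80, 81, 82, 83, 84, 85, 86, 87, 88, 89, 90, 91, 92, 93, 94, 95, 96}


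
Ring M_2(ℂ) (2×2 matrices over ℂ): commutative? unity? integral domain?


Matrix multiplication is non-commutative for n ≥ 2; the identity matrix I is the unity; singular matrices give zero divisors, so not an integral domain
Commutative: No
Integral domain: No
Has unity: Yes

M_2(ℂ) (2×2 matrices over ℂ): Commutative=No, Unity=Yes


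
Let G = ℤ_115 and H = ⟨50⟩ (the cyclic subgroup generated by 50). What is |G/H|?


|⟨50⟩| = n / gcd(50, 115) = 115 / 5 = 23
H is normal (ℤ_115 is abelian).
|G/H| = |G| / |H| = 115 / 23 = 5

|G/H| = 5


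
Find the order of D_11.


|D_n| = 2n (n rotations and n reflections)
|D_11| = 2×11 = 22

|D_11| = 22


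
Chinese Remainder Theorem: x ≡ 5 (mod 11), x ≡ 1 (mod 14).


m₁ = 11, m₂ = 14, gcd = 1, so CRT applies. M = m₁·m₂ = 154
Let M₁ = M/m₁ = 14, M₂ = M/m₂ = 11
Find y₁ ≡ M₁⁻¹ (mod m₁): 14⁻¹ ≡ 4 (mod 11)
Find y₂ ≡ M₂⁻¹ (mod m₂): 11⁻¹ ≡ 9 (mod 14)
x = a₁·M₁·y₁ + a₂·M₂·y₂ = 5·14·4 + 1·11·9 = 379
Reduce mod 154: x ≡ 71
Check: 71 mod 11 = 5 ✓, 71 mod 14 = 1 ✓

x ≡ 71 (mod 154)


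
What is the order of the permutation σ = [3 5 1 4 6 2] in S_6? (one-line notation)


Cycle decomposition: (1 3) (2 5 6)
Cycle lengths: 2, 3
Order = lcm(2, 3) = 6

ord(σ) = 6


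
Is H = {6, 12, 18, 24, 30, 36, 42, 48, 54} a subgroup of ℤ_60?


Subgroup test for H = {6, 12, 18, 24, 30, 36, 42, 48, 54} in (ℤ_60, +):
(1) 0 ∈ H? No
(2) Closure: for all a,b ∈ H, (a+b) mod 60 ∈ H? No  [counterexample: 6 + 54 = 0 ∉ H]
(3) Inverses: for all a ∈ H, -a mod 60 ∈ H? Yes

No, H is not a subgroup of ℤ_60


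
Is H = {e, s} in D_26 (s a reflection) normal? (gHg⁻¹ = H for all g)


H = {e, s} in D_26 (s a reflection)
r·s·r⁻¹ = sr⁻² ≠ s for n ≥ 3, so {e, s} is not closed under conjugation

No, not a normal subgroup


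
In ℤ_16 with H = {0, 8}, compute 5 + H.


5 + H = {5 + h (mod 16) : h ∈ H}
5+0=5, 5+8=13

5 + H = {5, 13}


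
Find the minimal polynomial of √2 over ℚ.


√2 satisfies x² - 2 = 0, irreducible over ℚ since 2 is squarefree

Minimal polynomial: x² - 2


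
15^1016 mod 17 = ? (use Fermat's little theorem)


Fermat's little theorem: if p is prime and gcd(a,p)=1, then a^(p-1) ≡ 1 (mod p)
p = 17 is prime, gcd(15,17) = 1
Reduce exponent: 1016 mod 16 = 8
So 15^1016 ≡ 15^8 (mod 17)
15^8 mod 17 = 1

15^1016 ≡ 1 (mod 17)


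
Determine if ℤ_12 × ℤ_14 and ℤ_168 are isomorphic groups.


Comparing ℤ_12 × ℤ_14 and ℤ_168:
gcd(12,14) = 2 ≠ 1. Max element order in ℤ_12×ℤ_14 is lcm(12,14) = 84 < 168, so it has no element of order 168

No, ℤ_12 × ℤ_14 ≇ ℤ_168


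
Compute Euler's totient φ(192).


Factor n: 192 = 2^6 × 3
φ(n) = n · ∏(1 - 1/p) over distinct primes p | n
φ(192) = 192 · (1 - 1/2) · (1 - 1/3) = 64

φ(192) = 64


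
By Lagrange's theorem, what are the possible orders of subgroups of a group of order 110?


Lagrange's theorem: |H| divides |G|
|G| = 110
Divisors of 110: 1, 2, 5, 10, 11, 22, 55, 110

Possible subgroup orders: {1, 2, 5, 10, 11, 22, 55, 110}


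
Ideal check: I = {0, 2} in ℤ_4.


Check ideal conditions for I = {0, 2} in ℤ_4:
(1) I is an additive subgroup? Yes
(2) For r ∈ ℤ_4 and a ∈ I: r·a ∈ I? Yes

Yes, I is an ideal of ℤ_4


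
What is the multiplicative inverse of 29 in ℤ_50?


Use the extended Euclidean algorithm to write 1 = 29·s + 50·t; then s mod 50 is the inverse.
Euclidean algorithm:
  29 = 0·50 + 29
  50 = 1·29 + 21
  29 = 1·21 + 8
  21 = 2·8 + 5
  8 = 1·5 + 3
  5 = 1·3 + 2
  3 = 1·2 + 1
  2 = 2·1 + 0
gcd(29,50) = 1
Back-substitution gives: 29·(19) + 50·(-11) = 1
So 29⁻¹ ≡ 19 ≡ 19 (mod 50)
Check: 29 × 19 = 551 ≡ 1 (mod 50) ✓

29⁻¹ ≡ 19 (mod 50)


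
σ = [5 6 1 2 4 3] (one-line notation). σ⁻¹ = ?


To find σ⁻¹, swap domain and range:
σ(1) = 5 → σ⁻¹(5) = 1
σ(2) = 6 → σ⁻¹(6) = 2
σ(3) = 1 → σ⁻¹(1) = 3
σ(4) = 2 → σ⁻¹(2) = 4
σ(5) = 4 → σ⁻¹(4) = 5
σ(6) = 3 → σ⁻¹(3) = 6

σ⁻¹ = [3 4 6 5 1 2]


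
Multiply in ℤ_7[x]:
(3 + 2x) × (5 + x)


Expand and collect like terms; reduce coefficients mod 7:
x^0: 3·5 = 15 ≡ 1 (mod 7)
x^1: 3·1 + 2·5 = 13 ≡ 6 (mod 7)
x^2: 2·1 = 2 ≡ 2 (mod 7)
Result: 1 + 6x + 2x^2

f · g = 1 + 6x + 2x^2


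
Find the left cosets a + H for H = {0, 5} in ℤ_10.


H = {0, 5}, |H| = 2
Number of cosets = |G|/|H| = 10/2 = 5
0 + H = {0, 5}
1 + H = {1, 6}
2 + H = {2, 7}
3 + H = {3, 8}
4 + H = {4, 9}

Cosets: 0+H={0,5}; 1+H={1,6}; 2+H={2,7}; 3+H={3,8}; 4+H={4,9}


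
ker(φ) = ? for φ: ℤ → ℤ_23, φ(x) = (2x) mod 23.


Kernel = preimage of identity
ker(φ) = {x ∈ ℤ : 2x ≡ 0 (mod 23)}. gcd(2,23) = 1, so 2x ≡ 0 (mod 23) ⟺ x ≡ 0 (mod 23/1 = 23). Hence ker(φ) = 23ℤ

ker(φ) = 23ℤ


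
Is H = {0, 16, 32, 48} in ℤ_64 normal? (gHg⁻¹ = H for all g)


H = {0, 16, 32, 48} in ℤ_64
ℤ_64 is abelian; every subgroup of an abelian group is normal

Yes, normal subgroup


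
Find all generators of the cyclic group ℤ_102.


g generates ℤ_n iff gcd(g,n) = 1
Prime factors of 102: 2, 3, 17
Generators are g ∈ {1,...,101} not divisible by any of these primes.
Generators: {1, 5, 7, 11, 13, 19, 23, 25, 29, 31, 35, 37, 41, 43, 47, 49, 53, 55, 59, 61, 65, 67, 71, 73, 77, 79, 83, 89, 91, 95, 97, 101}
Number of generators = φ(102) = 32

Generators of ℤ_102 = {1, 5, 7, 11, 13, 19, 23, 25, 29, 31, 35, 37, 41, 43, 47, 49, 53, 55, 59, 61, 65, 67, 71, 73, 77, 79, 83, 89, 91, 95, 97, 101}


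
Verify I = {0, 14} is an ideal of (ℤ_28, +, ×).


Check ideal conditions for I = {0, 14} in ℤ_28:
(1) I is an additive subgroup? Yes
(2) For r ∈ ℤ_28 and a ∈ I: r·a ∈ I? Yes

Yes, I is an ideal of ℤ_28


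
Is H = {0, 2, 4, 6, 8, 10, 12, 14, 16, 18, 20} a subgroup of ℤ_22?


Subgroup test for H = {0, 2, 4, 6, 8, 10, 12, 14, 16, 18, 20} in (ℤ_22, +):
(1) 0 ∈ H? Yes
(2) Closure: for all a,b ∈ H, (a+b) mod 22 ∈ H? Yes
(3) Inverses: for all a ∈ H, -a mod 22 ∈ H? Yes

Yes, H is a subgroup of ℤ_22


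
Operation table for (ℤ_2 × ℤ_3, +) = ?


Elements: {(0,0), (0,1), (0,2), (1,0), (1,1), (1,2)}
Operation: componentwise addition mod (2, 3)
Entry (a, b) = ((a₁+b₁) mod 2, (a₂+b₂) mod 3)

Cayley table:
      | (0,0) | (0,1) | (0,2) | (1,0) | (1,1) | (1,2)
(0,0) | (0,0) | (0,1) | (0,2) | (1,0) | (1,1) | (1,2)
(0,1) | (0,1) | (0,2) | (0,0) | (1,1) | (1,2) | (1,0)
(0,2) | (0,2) | (0,0) | (0,1) | (1,2) | (1,0) | (1,1)
(1,0) | (1,0) | (1,1) | (1,2) | (0,0) | (0,1) | (0,2)
(1,1) | (1,1) | (1,2) | (1,0) | (0,1) | (0,2) | (0,0)
(1,2) | (1,2) | (1,0) | (1,1) | (0,2) | (0,0) | (0,1)


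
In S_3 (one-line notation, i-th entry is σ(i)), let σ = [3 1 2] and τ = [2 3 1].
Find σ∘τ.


σ∘τ: apply τ first, then σ
1 →τ 2 →σ 1
2 →τ 3 →σ 2
3 →τ 1 →σ 3

σ∘τ = [1 2 3]


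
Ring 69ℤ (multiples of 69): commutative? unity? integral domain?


69ℤ is a commutative ring under +,× but has no multiplicative identity (1 ∉ 69ℤ); it has no zero divisors, but without unity it is not an integral domain
Commutative: Yes
Integral domain: No
Has unity: No

69ℤ (multiples of 69): Commutative=Yes, Unity=No


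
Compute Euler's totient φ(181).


Factor n: 181 = 181
φ(n) = n · ∏(1 - 1/p) over distinct primes p | n
φ(181) = 181 · (1 - 1/181) = 180

φ(181) = 180


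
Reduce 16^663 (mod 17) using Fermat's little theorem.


Fermat's little theorem: if p is prime and gcd(a,p)=1, then a^(p-1) ≡ 1 (mod p)
p = 17 is prime, gcd(16,17) = 1
Reduce exponent: 663 mod 16 = 7
So 16^663 ≡ 16^7 (mod 17)
16^7 mod 17 = 16

16^663 ≡ 16 (mod 17)


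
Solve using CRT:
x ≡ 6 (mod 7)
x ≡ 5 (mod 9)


m₁ = 7, m₂ = 9, gcd = 1, so CRT applies. M = m₁·m₂ = 63
Let M₁ = M/m₁ = 9, M₂ = M/m₂ = 7
Find y₁ ≡ M₁⁻¹ (mod m₁): 9⁻¹ ≡ 4 (mod 7)
Find y₂ ≡ M₂⁻¹ (mod m₂): 7⁻¹ ≡ 4 (mod 9)
x = a₁·M₁·y₁ + a₂·M₂·y₂ = 6·9·4 + 5·7·4 = 356
Reduce mod 63: x ≡ 41
Check: 41 mod 7 = 6 ✓, 41 mod 9 = 5 ✓

x ≡ 41 (mod 63)


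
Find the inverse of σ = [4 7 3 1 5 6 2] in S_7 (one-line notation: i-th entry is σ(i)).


To find σ⁻¹, swap domain and range:
σ(1) = 4 → σ⁻¹(4) = 1
σ(2) = 7 → σ⁻¹(7) = 2
σ(3) = 3 → σ⁻¹(3) = 3
σ(4) = 1 → σ⁻¹(1) = 4
σ(5) = 5 → σ⁻¹(5) = 5
σ(6) = 6 → σ⁻¹(6) = 6
σ(7) = 2 → σ⁻¹(2) = 7

σ⁻¹ = [4 7 3 1 5 6 2]


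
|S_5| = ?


|S_n| = n! (number of permutations of n symbols)
|S_5| = 5! = 120

|S_5| = 120


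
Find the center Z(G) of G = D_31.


Z(G) = {g ∈ G | gx = xg for all x ∈ G}
For odd n, Z(D_n) = {e}: no nontrivial rotation commutes with all reflections

Z(D_31) = {e}


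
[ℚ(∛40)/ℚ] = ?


∛40 has minimal polynomial x³ - 40 (irreducible over ℚ since 40 is not a perfect cube)

[ℚ(∛40)/ℚ] = 3


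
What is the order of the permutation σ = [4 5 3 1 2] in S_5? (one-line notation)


Cycle decomposition: (1 4) (2 5)
Cycle lengths: 2, 2
Order = lcm(2, 2) = 2

ord(σ) = 2


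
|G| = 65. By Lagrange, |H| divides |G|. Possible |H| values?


Lagrange's theorem: |H| divides |G|
|G| = 65
Divisors of 65: 1, 5, 13, 65

Possible subgroup orders: {1, 5, 13, 65}


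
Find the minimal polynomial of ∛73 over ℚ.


∛73 satisfies x³ - 73 = 0, irreducible over ℚ (no rational root; 73 is not a perfect cube)

Minimal polynomial: x³ - 73


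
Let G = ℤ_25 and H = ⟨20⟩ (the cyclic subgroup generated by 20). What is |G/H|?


|⟨20⟩| = n / gcd(20, 25) = 25 / 5 = 5
H is normal (ℤ_25 is abelian).
|G/H| = |G| / |H| = 25 / 5 = 5

|G/H| = 5


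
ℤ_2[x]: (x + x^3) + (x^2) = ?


Add coefficients mod 2:
x^0: 0 + 0 = 0 (mod 2)
x^1: 1 + 0 = 1 (mod 2)
x^2: 0 + 1 = 1 (mod 2)
x^3: 1 + 0 = 1 (mod 2)
Result: x + x^2 + x^3

f + g = x + x^2 + x^3


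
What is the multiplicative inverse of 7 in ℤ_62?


Use the extended Euclidean algorithm to write 1 = 7·s + 62·t; then s mod 62 is the inverse.
Euclidean algorithm:
  7 = 0·62 + 7
  62 = 8·7 + 6
  7 = 1·6 + 1
  6 = 6·1 + 0
gcd(7,62) = 1
Back-substitution gives: 7·(9) + 62·(-1) = 1
So 7⁻¹ ≡ 9 ≡ 9 (mod 62)
Check: 7 × 9 = 63 ≡ 1 (mod 62) ✓

7⁻¹ ≡ 9 (mod 62)


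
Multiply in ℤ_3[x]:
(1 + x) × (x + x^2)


Expand and collect like terms; reduce coefficients mod 3:
x^0: 1·0 = 0 ≡ 0 (mod 3)
x^1: 1·1 + 1·0 = 1 ≡ 1 (mod 3)
x^2: 1·1 + 1·1 = 2 ≡ 2 (mod 3)
x^3: 1·1 = 1 ≡ 1 (mod 3)
Result: x + 2x^2 + x^3

f · g = x + 2x^2 + x^3


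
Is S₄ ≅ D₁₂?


Comparing S₄ and D₁₂:
S₄ has trivial center; D₁₂ has center {e, r⁶}

No, S₄ ≇ D₁₂


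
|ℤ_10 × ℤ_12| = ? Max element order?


|ℤ_10 × ℤ_12| = 10 × 12 = 120
Max element order = lcm(10,12) = 60
Cyclic? No (gcd=2)

|ℤ_10×ℤ_12| = 120, max element order = 60


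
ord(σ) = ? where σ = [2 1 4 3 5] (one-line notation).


Cycle decomposition: (1 2) (3 4)
Cycle lengths: 2, 2
Order = lcm(2, 2) = 2

ord(σ) = 2


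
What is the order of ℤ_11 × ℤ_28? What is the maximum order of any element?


|ℤ_11 × ℤ_28| = 11 × 28 = 308
Max element order = lcm(11,28) = 308
Cyclic? Yes (gcd=1)

|ℤ_11×ℤ_28| = 308, max element order = 308


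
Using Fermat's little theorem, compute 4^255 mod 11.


Fermat's little theorem: if p is prime and gcd(a,p)=1, then a^(p-1) ≡ 1 (mod p)
p = 11 is prime, gcd(4,11) = 1
Reduce exponent: 255 mod 10 = 5
So 4^255 ≡ 4^5 (mod 11)
4^5 mod 11 = 1

4^255 ≡ 1 (mod 11)


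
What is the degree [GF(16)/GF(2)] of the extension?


GF(16) = GF(2^4), so the extension degree is 4

[GF(16)/GF(2)] = 4


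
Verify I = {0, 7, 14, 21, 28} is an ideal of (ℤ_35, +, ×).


Check ideal conditions for I = {0, 7, 14, 21, 28} in ℤ_35:
(1) I is an additive subgroup? Yes
(2) For r ∈ ℤ_35 and a ∈ I: r·a ∈ I? Yes

Yes, I is an ideal of ℤ_35


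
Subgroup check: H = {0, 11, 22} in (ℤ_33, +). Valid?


Subgroup test for H = {0, 11, 22} in (ℤ_33, +):
(1) 0 ∈ H? Yes
(2) Closure: for all a,b ∈ H, (a+b) mod 33 ∈ H? Yes
(3) Inverses: for all a ∈ H, -a mod 33 ∈ H? Yes

Yes, H is a subgroup of ℤ_33


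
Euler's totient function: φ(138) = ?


Factor n: 138 = 2 × 3 × 23
φ(n) = n · ∏(1 - 1/p) over distinct primes p | n
φ(138) = 138 · (1 - 1/2) · (1 - 1/3) · (1 - 1/23) = 44

φ(138) = 44


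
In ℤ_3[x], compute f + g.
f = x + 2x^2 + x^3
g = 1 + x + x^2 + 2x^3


Add coefficients mod 3:
x^0: 0 + 1 = 1 (mod 3)
x^1: 1 + 1 = 2 (mod 3)
x^2: 2 + 1 = 0 (mod 3)
x^3: 1 + 2 = 0 (mod 3)
Result: 1 + 2x

f + g = 1 + 2x


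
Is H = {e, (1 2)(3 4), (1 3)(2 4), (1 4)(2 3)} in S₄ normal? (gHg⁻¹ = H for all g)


H = {e, (1 2)(3 4), (1 3)(2 4), (1 4)(2 3)} in S₄
This is the Klein four-group V₄; it is normal in S₄ (it is a union of conjugacy classes)

Yes, normal subgroup


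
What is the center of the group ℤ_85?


Z(G) = {g ∈ G | gx = xg for all x ∈ G}
ℤ_85 is abelian, so Z(G) = G

Z(ℤ_85) = ℤ_85


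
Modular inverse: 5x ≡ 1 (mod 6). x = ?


Use the extended Euclidean algorithm to write 1 = 5·s + 6·t; then s mod 6 is the inverse.
Euclidean algorithm:
  5 = 0·6 + 5
  6 = 1·5 + 1
  5 = 5·1 + 0
gcd(5,6) = 1
Back-substitution gives: 5·(-1) + 6·(1) = 1
So 5⁻¹ ≡ -1 ≡ 5 (mod 6)
Check: 5 × 5 = 25 ≡ 1 (mod 6) ✓

5⁻¹ ≡ 5 (mod 6)


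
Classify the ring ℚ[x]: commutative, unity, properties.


Polynomial ring over ℚ (an integral domain) is a commutative integral domain with unity 1
Commutative: Yes
Integral domain: Yes
Has unity: Yes

ℚ[x]: Commutative=Yes, Unity=Yes


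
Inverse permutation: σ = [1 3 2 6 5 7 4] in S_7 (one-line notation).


To find σ⁻¹, swap domain and range:
σ(1) = 1 → σ⁻¹(1) = 1
σ(2) = 3 → σ⁻¹(3) = 2
σ(3) = 2 → σ⁻¹(2) = 3
σ(4) = 6 → σ⁻¹(6) = 4
σ(5) = 5 → σ⁻¹(5) = 5
σ(6) = 7 → σ⁻¹(7) = 6
σ(7) = 4 → σ⁻¹(4) = 7

σ⁻¹ = [1 3 2 7 5 4 6]


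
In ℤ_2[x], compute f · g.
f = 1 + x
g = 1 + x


Expand and collect like terms; reduce coefficients mod 2:
x^0: 1·1 = 1 ≡ 1 (mod 2)
x^1: 1·1 + 1·1 = 2 ≡ 0 (mod 2)
x^2: 1·1 = 1 ≡ 1 (mod 2)
Result: 1 + x^2

f · g = 1 + x^2


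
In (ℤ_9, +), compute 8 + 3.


Operation: addition mod 9
8 + 3 = (a + b) mod 9 with a = 8, b = 3

8 + 3 = 2


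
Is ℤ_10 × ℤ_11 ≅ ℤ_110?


Comparing ℤ_10 × ℤ_11 and ℤ_110:
gcd(10,11) = 1, so ℤ_10 × ℤ_11 ≅ ℤ_110 (CRT)

Yes, ℤ_10 × ℤ_11 ≅ ℤ_110


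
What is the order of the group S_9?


|S_n| = n! (number of permutations of n symbols)
|S_9| = 9! = 362880

|S_9| = 362880


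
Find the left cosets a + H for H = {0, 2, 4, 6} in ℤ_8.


H = {0, 2, 4, 6}, |H| = 4
Number of cosets = |G|/|H| = 8/4 = 2
0 + H = {0, 2, 4, 6}
1 + H = {1, 3, 5, 7}

Cosets: 0+H={0,2,4,6}; 1+H={1,3,5,7}


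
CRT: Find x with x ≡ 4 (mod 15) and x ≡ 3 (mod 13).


m₁ = 15, m₂ = 13, gcd = 1, so CRT applies. M = m₁·m₂ = 195
Let M₁ = M/m₁ = 13, M₂ = M/m₂ = 15
Find y₁ ≡ M₁⁻¹ (mod m₁): 13⁻¹ ≡ 7 (mod 15)
Find y₂ ≡ M₂⁻¹ (mod m₂): 15⁻¹ ≡ 7 (mod 13)
x = a₁·M₁·y₁ + a₂·M₂·y₂ = 4·13·7 + 3·15·7 = 679
Reduce mod 195: x ≡ 94
Check: 94 mod 15 = 4 ✓, 94 mod 13 = 3 ✓

x ≡ 94 (mod 195)


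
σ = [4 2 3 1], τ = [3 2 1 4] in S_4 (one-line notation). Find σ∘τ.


σ∘τ: apply τ first, then σ
1 →τ 3 →σ 3
2 →τ 2 →σ 2
3 →τ 1 →σ 4
4 →τ 4 →σ 1

σ∘τ = [3 2 4 1]


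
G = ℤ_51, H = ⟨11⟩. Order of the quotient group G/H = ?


|⟨11⟩| = n / gcd(11, 51) = 51 / 1 = 51
H is normal (ℤ_51 is abelian).
|G/H| = |G| / |H| = 51 / 51 = 1

|G/H| = 1


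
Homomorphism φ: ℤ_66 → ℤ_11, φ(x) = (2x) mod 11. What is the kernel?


Kernel = preimage of identity
ker(φ) = {x ∈ ℤ_66 : 2x ≡ 0 (mod 11)}. Since 11 | 66, φ is well-defined. The kernel is the cyclic subgroup ⟨11⟩ of ℤ_66 (order 6), i.e. {0, 11, 22, 33, 44, 55}

ker(φ) = {0, 11, 22, 33, 44, 55}


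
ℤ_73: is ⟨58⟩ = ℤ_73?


g generates ℤ_n iff gcd(g, n) = 1
gcd(58, 73) = 1
Since gcd = 1, 58 is a generator.

Yes, 58 generates ℤ_73


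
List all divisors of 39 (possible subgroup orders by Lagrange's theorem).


Lagrange's theorem: |H| divides |G|
|G| = 39
Divisors of 39: 1, 3, 13, 39

Possible subgroup orders: {1, 3, 13, 39}


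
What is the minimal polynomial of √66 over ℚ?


√66 satisfies x² - 66 = 0, irreducible over ℚ since 66 is squarefree

Minimal polynomial: x² - 66


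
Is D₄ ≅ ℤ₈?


Comparing D₄ and ℤ₈:
D₄ is non-abelian, ℤ₈ is abelian

No, D₄ ≇ ℤ₈


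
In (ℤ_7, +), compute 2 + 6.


Operation: addition mod 7
2 + 6 = (a + b) mod 7 with a = 2, b = 6

2 + 6 = 1


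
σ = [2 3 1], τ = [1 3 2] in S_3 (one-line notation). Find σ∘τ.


σ∘τ: apply τ first, then σ
1 →τ 1 →σ 2
2 →τ 3 →σ 1
3 →τ 2 →σ 3

σ∘τ = [2 1 3]


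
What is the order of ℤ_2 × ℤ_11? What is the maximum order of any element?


|ℤ_2 × ℤ_11| = 2 × 11 = 22
Max element order = lcm(2,11) = 22
Cyclic? Yes (gcd=1)

|ℤ_2×ℤ_11| = 22, max element order = 22


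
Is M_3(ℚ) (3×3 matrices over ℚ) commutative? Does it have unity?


Matrix multiplication is non-commutative for n ≥ 2; the identity matrix I is the unity; singular matrices give zero divisors, so not an integral domain
Commutative: No
Integral domain: No
Has unity: Yes

M_3(ℚ) (3×3 matrices over ℚ): Commutative=No, Unity=Yes


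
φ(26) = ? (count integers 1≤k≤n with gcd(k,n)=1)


φ(n) = count of k ∈ {1,...,n} with gcd(k,n)=1
Coprimes to 26: {1, 3, 5, 7, 9, 11, 15, 17, 19, 21, 23, 25}
Count: 12

φ(26) = 12


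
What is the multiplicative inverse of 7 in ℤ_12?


Use the extended Euclidean algorithm to write 1 = 7·s + 12·t; then s mod 12 is the inverse.
Euclidean algorithm:
  7 = 0·12 + 7
  12 = 1·7 + 5
  7 = 1·5 + 2
  5 = 2·2 + 1
  2 = 2·1 + 0
gcd(7,12) = 1
Back-substitution gives: 7·(-5) + 12·(3) = 1
So 7⁻¹ ≡ -5 ≡ 7 (mod 12)
Check: 7 × 7 = 49 ≡ 1 (mod 12) ✓

7⁻¹ ≡ 7 (mod 12)


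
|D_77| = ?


|D_n| = 2n (n rotations and n reflections)
|D_77| = 2×77 = 154

|D_77| = 154


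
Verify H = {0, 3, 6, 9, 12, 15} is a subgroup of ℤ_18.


Subgroup test for H = {0, 3, 6, 9, 12, 15} in (ℤ_18, +):
(1) 0 ∈ H? Yes
(2) Closure: for all a,b ∈ H, (a+b) mod 18 ∈ H? Yes
(3) Inverses: for all a ∈ H, -a mod 18 ∈ H? Yes

Yes, H is a subgroup of ℤ_18


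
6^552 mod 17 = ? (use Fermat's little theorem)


Fermat's little theorem: if p is prime and gcd(a,p)=1, then a^(p-1) ≡ 1 (mod p)
p = 17 is prime, gcd(6,17) = 1
Reduce exponent: 552 mod 16 = 8
So 6^552 ≡ 6^8 (mod 17)
6^8 mod 17 = 16

6^552 ≡ 16 (mod 17)


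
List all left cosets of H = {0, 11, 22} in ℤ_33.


H = {0, 11, 22}, |H| = 3
Number of cosets = |G|/|H| = 33/3 = 11
0 + H = {0, 11, 22}
1 + H = {1, 12, 23}
2 + H = {2, 13, 24}
3 + H = {3, 14, 25}
4 + H = {4, 15, 26}
5 + H = {5, 16, 27}
6 + H = {6, 17, 28}
7 + H = {7, 18, 29}
8 + H = {8, 19, 30}
9 + H = {9, 20, 31}
10 + H = {10, 21, 32}

Cosets: 0+H={0,11,22}; 1+H={1,12,23}; 2+H={2,13,24}; 3+H={3,14,25}; 4+H={4,15,26}; 5+H={5,16,27}; 6+H={6,17,28}; 7+H={7,18,29}; 8+H={8,19,30}; 9+H={9,20,31}; 10+H={10,21,32}


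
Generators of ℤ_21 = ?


g generates ℤ_n iff gcd(g,n) = 1
Prime factors of 21: 3, 7
Generators are g ∈ {1,...,20} not divisible by any of these primes.
Generators: {1, 2, 4, 5, 8, 10, 11, 13, 16, 17, 19, 20}
Number of generators = φ(21) = 12

Generators of ℤ_21 = {1, 2, 4, 5, 8, 10, 11, 13, 16, 17, 19, 20}


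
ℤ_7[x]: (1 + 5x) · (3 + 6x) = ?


Expand and collect like terms; reduce coefficients mod 7:
x^0: 1·3 = 3 ≡ 3 (mod 7)
x^1: 1·6 + 5·3 = 21 ≡ 0 (mod 7)
x^2: 5·6 = 30 ≡ 2 (mod 7)
Result: 3 + 2x^2

f · g = 3 + 2x^2


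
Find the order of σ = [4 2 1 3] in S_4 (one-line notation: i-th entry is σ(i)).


Cycle decomposition: (1 4 3)
Cycle lengths: 3
Order = lcm(3) = 3

ord(σ) = 3


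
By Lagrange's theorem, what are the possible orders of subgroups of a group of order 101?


Lagrange's theorem: |H| divides |G|
|G| = 101
Divisors of 101: 1, 101

Possible subgroup orders: {1, 101}


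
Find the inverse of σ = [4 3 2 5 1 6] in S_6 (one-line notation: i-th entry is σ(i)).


To find σ⁻¹, swap domain and range:
σ(1) = 4 → σ⁻¹(4) = 1
σ(2) = 3 → σ⁻¹(3) = 2
σ(3) = 2 → σ⁻¹(2) = 3
σ(4) = 5 → σ⁻¹(5) = 4
σ(5) = 1 → σ⁻¹(1) = 5
σ(6) = 6 → σ⁻¹(6) = 6

σ⁻¹ = [5 3 2 1 4 6]


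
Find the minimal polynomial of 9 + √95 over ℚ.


Let α = 9 + √95. Then α - 9 = √95, so (α - 9)² = 95, giving α² - 18α - 14 = 0. Degree 2 and α ∉ ℚ, so this is the minimal polynomial.

Minimal polynomial: x² - 18x - 14


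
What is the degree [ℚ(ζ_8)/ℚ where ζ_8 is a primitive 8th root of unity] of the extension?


[ℚ(ζ_n):ℚ] = deg Φ_n(x) = φ(n). Here φ(8) = 4

[ℚ(ζ_8)/ℚ where ζ_8 is a primitive 8th root of unity] = 4


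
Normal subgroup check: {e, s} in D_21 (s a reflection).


H = {e, s} in D_21 (s a reflection)
r·s·r⁻¹ = sr⁻² ≠ s for n ≥ 3, so {e, s} is not closed under conjugation

No, not a normal subgroup


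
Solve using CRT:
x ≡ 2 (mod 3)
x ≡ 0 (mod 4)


m₁ = 3, m₂ = 4, gcd = 1, so CRT applies. M = m₁·m₂ = 12
Let M₁ = M/m₁ = 4, M₂ = M/m₂ = 3
Find y₁ ≡ M₁⁻¹ (mod m₁): 4⁻¹ ≡ 1 (mod 3)
Find y₂ ≡ M₂⁻¹ (mod m₂): 3⁻¹ ≡ 3 (mod 4)
x = a₁·M₁·y₁ + a₂·M₂·y₂ = 2·4·1 + 0·3·3 = 8
Reduce mod 12: x ≡ 8
Check: 8 mod 3 = 2 ✓, 8 mod 4 = 0 ✓

x ≡ 8 (mod 12)


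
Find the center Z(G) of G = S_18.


Z(G) = {g ∈ G | gx = xg for all x ∈ G}
S_n is non-abelian for n ≥ 3; Z(S_18) is trivial

Z(S_18) = {e}


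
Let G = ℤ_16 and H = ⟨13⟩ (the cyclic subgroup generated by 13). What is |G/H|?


|⟨13⟩| = n / gcd(13, 16) = 16 / 1 = 16
H is normal (ℤ_16 is abelian).
|G/H| = |G| / |H| = 16 / 16 = 1

|G/H| = 1


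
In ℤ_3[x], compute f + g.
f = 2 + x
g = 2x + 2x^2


Add coefficients mod 3:
x^0: 2 + 0 = 2 (mod 3)
x^1: 1 + 2 = 0 (mod 3)
x^2: 0 + 2 = 2 (mod 3)
Result: 2 + 2x^2

f + g = 2 + 2x^2


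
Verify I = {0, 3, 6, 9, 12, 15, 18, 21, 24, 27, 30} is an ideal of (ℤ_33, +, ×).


Check ideal conditions for I = {0, 3, 6, 9, 12, 15, 18, 21, 24, 27, 30} in ℤ_33:
(1) I is an additive subgroup? Yes
(2) For r ∈ ℤ_33 and a ∈ I: r·a ∈ I? Yes

Yes, I is an ideal of ℤ_33


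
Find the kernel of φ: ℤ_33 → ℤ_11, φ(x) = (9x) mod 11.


Kernel = preimage of identity
ker(φ) = {x ∈ ℤ_33 : 9x ≡ 0 (mod 11)}. Since 11 | 33, φ is well-defined. The kernel is the cyclic subgroup ⟨11⟩ of ℤ_33 (order 3), i.e. {0, 11, 22}

ker(φ) = {0, 11, 22}


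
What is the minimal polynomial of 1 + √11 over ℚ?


Let α = 1 + √11. Then α - 1 = √11, so (α - 1)² = 11, giving α² - 2α - 10 = 0. Degree 2 and α ∉ ℚ, so this is the minimal polynomial.

Minimal polynomial: x² - 2x - 10


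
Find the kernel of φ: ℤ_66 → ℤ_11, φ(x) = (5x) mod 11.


Kernel = preimage of identity
ker(φ) = {x ∈ ℤ_66 : 5x ≡ 0 (mod 11)}. Since 11 | 66, φ is well-defined. The kernel is the cyclic subgroup ⟨11⟩ of ℤ_66 (order 6), i.e. {0, 11, 22, 33, 44, 55}

ker(φ) = {0, 11, 22, 33, 44, 55}


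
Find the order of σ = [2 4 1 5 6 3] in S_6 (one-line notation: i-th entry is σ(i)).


Cycle decomposition: (1 2 4 5 6 3)
Cycle lengths: 6
Order = lcm(6) = 6

ord(σ) = 6


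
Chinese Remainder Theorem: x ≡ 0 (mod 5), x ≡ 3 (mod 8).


m₁ = 5, m₂ = 8, gcd = 1, so CRT applies. M = m₁·m₂ = 40
Let M₁ = M/m₁ = 8, M₂ = M/m₂ = 5
Find y₁ ≡ M₁⁻¹ (mod m₁): 8⁻¹ ≡ 2 (mod 5)
Find y₂ ≡ M₂⁻¹ (mod m₂): 5⁻¹ ≡ 5 (mod 8)
x = a₁·M₁·y₁ + a₂·M₂·y₂ = 0·8·2 + 3·5·5 = 75
Reduce mod 40: x ≡ 35
Check: 35 mod 5 = 0 ✓, 35 mod 8 = 3 ✓

x ≡ 35 (mod 40)


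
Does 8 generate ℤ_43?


g generates ℤ_n iff gcd(g, n) = 1
gcd(8, 43) = 1
Since gcd = 1, 8 is a generator.

Yes, 8 generates ℤ_43


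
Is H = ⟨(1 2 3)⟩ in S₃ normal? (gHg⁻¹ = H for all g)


H = ⟨(1 2 3)⟩ in S₃
⟨(1 2 3)⟩ has order 3 and index 2 in S₃; index-2 subgroups are normal

Yes, normal subgroup


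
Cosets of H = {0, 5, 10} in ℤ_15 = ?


H = {0, 5, 10}, |H| = 3
Number of cosets = |G|/|H| = 15/3 = 5
0 + H = {0, 5, 10}
1 + H = {1, 6, 11}
2 + H = {2, 7, 12}
3 + H = {3, 8, 13}
4 + H = {4, 9, 14}

Cosets: 0+H={0,5,10}; 1+H={1,6,11}; 2+H={2,7,12}; 3+H={3,8,13}; 4+H={4,9,14}


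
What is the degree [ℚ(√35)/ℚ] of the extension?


√35 has minimal polynomial x² - 35 (irreducible over ℚ since 35 is squarefree)

[ℚ(√35)/ℚ] = 2


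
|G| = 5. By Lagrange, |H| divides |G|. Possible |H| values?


Lagrange's theorem: |H| divides |G|
|G| = 5
Divisors of 5: 1, 5

Possible subgroup orders: {1, 5}


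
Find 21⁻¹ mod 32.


Use the extended Euclidean algorithm to write 1 = 21·s + 32·t; then s mod 32 is the inverse.
Euclidean algorithm:
  21 = 0·32 + 21
  32 = 1·21 + 11
  21 = 1·11 + 10
  11 = 1·10 + 1
  10 = 10·1 + 0
gcd(21,32) = 1
Back-substitution gives: 21·(-3) + 32·(2) = 1
So 21⁻¹ ≡ -3 ≡ 29 (mod 32)
Check: 21 × 29 = 609 ≡ 1 (mod 32) ✓

21⁻¹ ≡ 29 (mod 32)


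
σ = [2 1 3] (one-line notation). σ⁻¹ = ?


To find σ⁻¹, swap domain and range:
σ(1) = 2 → σ⁻¹(2) = 1
σ(2) = 1 → σ⁻¹(1) = 2
σ(3) = 3 → σ⁻¹(3) = 3

σ⁻¹ = [2 1 3]


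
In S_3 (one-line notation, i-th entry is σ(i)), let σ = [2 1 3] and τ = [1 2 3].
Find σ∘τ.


σ∘τ: apply τ first, then σ
1 →τ 1 →σ 2
2 →τ 2 →σ 1
3 →τ 3 →σ 3

σ∘τ = [2 1 3]


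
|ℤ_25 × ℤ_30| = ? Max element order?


|ℤ_25 × ℤ_30| = 25 × 30 = 750
Max element order = lcm(25,30) = 150
Cyclic? No (gcd=5)

|ℤ_25×ℤ_30| = 750, max element order = 150


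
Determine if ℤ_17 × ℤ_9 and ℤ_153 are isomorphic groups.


Comparing ℤ_17 × ℤ_9 and ℤ_153:
gcd(17,9) = 1, so ℤ_17 × ℤ_9 ≅ ℤ_153 (CRT)

Yes, ℤ_17 × ℤ_9 ≅ ℤ_153


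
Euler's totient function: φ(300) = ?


Factor n: 300 = 2^2 × 3 × 5^2
φ(n) = n · ∏(1 - 1/p) over distinct primes p | n
φ(300) = 300 · (1 - 1/2) · (1 - 1/3) · (1 - 1/5) = 80

φ(300) = 80


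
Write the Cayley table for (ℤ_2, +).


Elements: {0, 1}
Operation: addition mod 2
Entry (a, b) = (a + b) mod 2

Cayley table:
  | 0 | 1
0 | 0 | 1
1 | 1 | 0


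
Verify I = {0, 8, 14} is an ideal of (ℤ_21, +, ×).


Check ideal conditions for I = {0, 8, 14} in ℤ_21:
(1) I is an additive subgroup? No
(2) For r ∈ ℤ_21 and a ∈ I: r·a ∈ I? No  [counterexample: r=2, a=8, r·a mod 21 = 16 ∉ I]

No, I is not an ideal of ℤ_21


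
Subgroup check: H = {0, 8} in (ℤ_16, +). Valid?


Subgroup test for H = {0, 8} in (ℤ_16, +):
(1) 0 ∈ H? Yes
(2) Closure: for all a,b ∈ H, (a+b) mod 16 ∈ H? Yes
(3) Inverses: for all a ∈ H, -a mod 16 ∈ H? Yes

Yes, H is a subgroup of ℤ_16


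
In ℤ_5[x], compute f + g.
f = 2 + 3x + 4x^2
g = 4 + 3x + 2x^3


Add coefficients mod 5:
x^0: 2 + 4 = 1 (mod 5)
x^1: 3 + 3 = 1 (mod 5)
x^2: 4 + 0 = 4 (mod 5)
x^3: 0 + 2 = 2 (mod 5)
Result: 1 + x + 4x^2 + 2x^3

f + g = 1 + x + 4x^2 + 2x^3


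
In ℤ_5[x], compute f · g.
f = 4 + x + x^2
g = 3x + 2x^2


Expand and collect like terms; reduce coefficients mod 5:
x^0: 4·0 = 0 ≡ 0 (mod 5)
x^1: 4·3 + 1·0 = 12 ≡ 2 (mod 5)
x^2: 4·2 + 1·3 + 1·0 = 11 ≡ 1 (mod 5)
x^3: 1·2 + 1·3 = 5 ≡ 0 (mod 5)
x^4: 1·2 = 2 ≡ 2 (mod 5)
Result: 2x + x^2 + 2x^4

f · g = 2x + x^2 + 2x^4


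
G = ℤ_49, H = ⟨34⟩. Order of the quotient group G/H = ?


|⟨34⟩| = n / gcd(34, 49) = 49 / 1 = 49
H is normal (ℤ_49 is abelian).
|G/H| = |G| / |H| = 49 / 49 = 1

|G/H| = 1


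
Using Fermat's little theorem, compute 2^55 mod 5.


Fermat's little theorem: if p is prime and gcd(a,p)=1, then a^(p-1) ≡ 1 (mod p)
p = 5 is prime, gcd(2,5) = 1
Reduce exponent: 55 mod 4 = 3
So 2^55 ≡ 2^3 (mod 5)
2^3 mod 5 = 3

2^55 ≡ 3 (mod 5)


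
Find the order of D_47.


|D_n| = 2n (n rotations and n reflections)
|D_47| = 2×47 = 94

|D_47| = 94


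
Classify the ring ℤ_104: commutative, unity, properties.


ℤ_104 is a commutative ring with unity 1; 104 = 2×52 is composite, so 2·52 ≡ 0 gives zero divisors (not an integral domain)
Commutative: Yes
Integral domain: No
Has unity: Yes

ℤ_104: Commutative=Yes, Unity=Yes


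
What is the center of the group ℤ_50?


Z(G) = {g ∈ G | gx = xg for all x ∈ G}
ℤ_50 is abelian, so Z(G) = G

Z(ℤ_50) = ℤ_50


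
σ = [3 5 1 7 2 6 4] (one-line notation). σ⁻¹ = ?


To find σ⁻¹, swap domain and range:
σ(1) = 3 → σ⁻¹(3) = 1
σ(2) = 5 → σ⁻¹(5) = 2
σ(3) = 1 → σ⁻¹(1) = 3
σ(4) = 7 → σ⁻¹(7) = 4
σ(5) = 2 → σ⁻¹(2) = 5
σ(6) = 6 → σ⁻¹(6) = 6
σ(7) = 4 → σ⁻¹(4) = 7

σ⁻¹ = [3 5 1 7 2 6 4]


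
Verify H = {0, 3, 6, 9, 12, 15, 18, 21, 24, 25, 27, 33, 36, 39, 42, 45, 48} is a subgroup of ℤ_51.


Subgroup test for H = {0, 3, 6, 9, 12, 15, 18, 21, 24, 25, 27, 33, 36, 39, 42, 45, 48} in (ℤ_51, +):
(1) 0 ∈ H? Yes
(2) Closure: for all a,b ∈ H, (a+b) mod 51 ∈ H? No  [counterexample: 3 + 25 = 28 ∉ H]
(3) Inverses: for all a ∈ H, -a mod 51 ∈ H? No

No, H is not a subgroup of ℤ_51


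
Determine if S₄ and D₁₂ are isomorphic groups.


Comparing S₄ and D₁₂:
S₄ has trivial center; D₁₂ has center {e, r⁶}

No, S₄ ≇ D₁₂


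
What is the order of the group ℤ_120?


ℤ_n has n elements.

|ℤ_120| = 120


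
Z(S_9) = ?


Z(G) = {g ∈ G | gx = xg for all x ∈ G}
S_n is non-abelian for n ≥ 3; Z(S_9) is trivial

Z(S_9) = {e}


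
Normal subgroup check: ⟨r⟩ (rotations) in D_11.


H = ⟨r⟩ (rotations) in D_11
The rotation subgroup ⟨r⟩ has index 2 in D_11, so it is normal

Yes, normal subgroup


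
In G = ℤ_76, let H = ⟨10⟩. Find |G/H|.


|⟨10⟩| = n / gcd(10, 76) = 76 / 2 = 38
H is normal (ℤ_76 is abelian).
|G/H| = |G| / |H| = 76 / 38 = 2

|G/H| = 2


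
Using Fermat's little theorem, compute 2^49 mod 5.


Fermat's little theorem: if p is prime and gcd(a,p)=1, then a^(p-1) ≡ 1 (mod p)
p = 5 is prime, gcd(2,5) = 1
Reduce exponent: 49 mod 4 = 1
So 2^49 ≡ 2^1 (mod 5)
2^1 mod 5 = 2

2^49 ≡ 2 (mod 5)


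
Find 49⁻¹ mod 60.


Use the extended Euclidean algorithm to write 1 = 49·s + 60·t; then s mod 60 is the inverse.
Euclidean algorithm:
  49 = 0·60 + 49
  60 = 1·49 + 11
  49 = 4·11 + 5
  11 = 2·5 + 1
  5 = 5·1 + 0
gcd(49,60) = 1
Back-substitution gives: 49·(-11) + 60·(9) = 1
So 49⁻¹ ≡ -11 ≡ 49 (mod 60)
Check: 49 × 49 = 2401 ≡ 1 (mod 60) ✓

49⁻¹ ≡ 49 (mod 60)


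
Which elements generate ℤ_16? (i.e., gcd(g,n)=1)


g generates ℤ_n iff gcd(g,n) = 1
Checking each g ∈ {1,...,15}:
gcd(1,16) = 1
gcd(2,16) = 2
gcd(3,16) = 1
gcd(4,16) = 4
gcd(5,16) = 1
gcd(6,16) = 2
gcd(7,16) = 1
gcd(8,16) = 8
gcd(9,16) = 1
gcd(10,16) = 2
gcd(11,16) = 1
gcd(12,16) = 4
gcd(13,16) = 1
gcd(14,16) = 2
gcd(15,16) = 1
Generators: {1, 3, 5, 7, 9, 11, 13, 15}
Number of generators = φ(16) = 8

Generators of ℤ_16 = {1, 3, 5, 7, 9, 11, 13, 15}


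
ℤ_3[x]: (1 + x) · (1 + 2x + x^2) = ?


Expand and collect like terms; reduce coefficients mod 3:
x^0: 1·1 = 1 ≡ 1 (mod 3)
x^1: 1·2 + 1·1 = 3 ≡ 0 (mod 3)
x^2: 1·1 + 1·2 = 3 ≡ 0 (mod 3)
x^3: 1·1 = 1 ≡ 1 (mod 3)
Result: 1 + x^3

f · g = 1 + x^3


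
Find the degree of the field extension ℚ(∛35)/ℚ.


∛35 has minimal polynomial x³ - 35 (irreducible over ℚ since 35 is not a perfect cube)

[ℚ(∛35)/ℚ] = 3


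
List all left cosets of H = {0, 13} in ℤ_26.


H = {0, 13}, |H| = 2
Number of cosets = |G|/|H| = 26/2 = 13
0 + H = {0, 13}
1 + H = {1, 14}
2 + H = {2, 15}
3 + H = {3, 16}
4 + H = {4, 17}
5 + H = {5, 18}
6 + H = {6, 19}
7 + H = {7, 20}
8 + H = {8, 21}
9 + H = {9, 22}
10 + H = {10, 23}
11 + H = {11, 24}
12 + H = {12, 25}

Cosets: 0+H={0,13}; 1+H={1,14}; 2+H={2,15}; 3+H={3,16}; 4+H={4,17}; 5+H={5,18}; 6+H={6,19}; 7+H={7,20}; 8+H={8,21}; 9+H={9,22}; 10+H={10,23}; 11+H={11,24}; 12+H={12,25}


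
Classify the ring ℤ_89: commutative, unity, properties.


ℤ_89 is a commutative ring with unity 1; 89 is prime, so ℤ_89 is a field (hence an integral domain)
Commutative: Yes
Integral domain: Yes
Has unity: Yes

ℤ_89: Commutative=Yes, Unity=Yes


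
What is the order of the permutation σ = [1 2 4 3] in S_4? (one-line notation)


Cycle decomposition: (3 4)
Cycle lengths: 2
Order = lcm(2) = 2

ord(σ) = 2


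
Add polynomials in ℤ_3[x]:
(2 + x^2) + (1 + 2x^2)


Add coefficients mod 3:
x^0: 2 + 1 = 0 (mod 3)
x^1: 0 + 0 = 0 (mod 3)
x^2: 1 + 2 = 0 (mod 3)
Result: 0

f + g = 0


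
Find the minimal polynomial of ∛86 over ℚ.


∛86 satisfies x³ - 86 = 0, irreducible over ℚ (no rational root; 86 is not a perfect cube)

Minimal polynomial: x³ - 86


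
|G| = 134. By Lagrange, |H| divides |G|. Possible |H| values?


Lagrange's theorem: |H| divides |G|
|G| = 134
Divisors of 134: 1, 2, 67, 134

Possible subgroup orders: {1, 2, 67, 134}


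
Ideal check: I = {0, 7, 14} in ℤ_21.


Check ideal conditions for I = {0, 7, 14} in ℤ_21:
(1) I is an additive subgroup? Yes
(2) For r ∈ ℤ_21 and a ∈ I: r·a ∈ I? Yes

Yes, I is an ideal of ℤ_21


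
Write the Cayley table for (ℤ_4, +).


Elements: {0, 1, 2, 3}
Operation: addition mod 4
Entry (a, b) = (a + b) mod 4

Cayley table:
  | 0 | 1 | 2 | 3
0 | 0 | 1 | 2 | 3
1 | 1 | 2 | 3 | 0
2 | 2 | 3 | 0 | 1
3 | 3 | 0 | 1 | 2


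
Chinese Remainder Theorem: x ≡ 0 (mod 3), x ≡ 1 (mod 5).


m₁ = 3, m₂ = 5, gcd = 1, so CRT applies. M = m₁·m₂ = 15
Let M₁ = M/m₁ = 5, M₂ = M/m₂ = 3
Find y₁ ≡ M₁⁻¹ (mod m₁): 5⁻¹ ≡ 2 (mod 3)
Find y₂ ≡ M₂⁻¹ (mod m₂): 3⁻¹ ≡ 2 (mod 5)
x = a₁·M₁·y₁ + a₂·M₂·y₂ = 0·5·2 + 1·3·2 = 6
Reduce mod 15: x ≡ 6
Check: 6 mod 3 = 0 ✓, 6 mod 5 = 1 ✓

x ≡ 6 (mod 15)


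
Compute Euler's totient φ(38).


Factor n: 38 = 2 × 19
φ(n) = n · ∏(1 - 1/p) over distinct primes p | n
φ(38) = 38 · (1 - 1/2) · (1 - 1/19) = 18

φ(38) = 18


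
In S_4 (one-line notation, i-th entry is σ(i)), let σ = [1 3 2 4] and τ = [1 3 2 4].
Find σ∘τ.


σ∘τ: apply τ first, then σ
1 →τ 1 →σ 1
2 →τ 3 →σ 2
3 →τ 2 →σ 3
4 →τ 4 →σ 4

σ∘τ = [1 2 3 4]


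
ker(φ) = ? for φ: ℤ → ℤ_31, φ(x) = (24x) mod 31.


Kernel = preimage of identity
ker(φ) = {x ∈ ℤ : 24x ≡ 0 (mod 31)}. gcd(24,31) = 1, so 24x ≡ 0 (mod 31) ⟺ x ≡ 0 (mod 31/1 = 31). Hence ker(φ) = 31ℤ

ker(φ) = 31ℤ


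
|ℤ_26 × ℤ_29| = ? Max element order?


|ℤ_26 × ℤ_29| = 26 × 29 = 754
Max element order = lcm(26,29) = 754
Cyclic? Yes (gcd=1)

|ℤ_26×ℤ_29| = 754, max element order = 754


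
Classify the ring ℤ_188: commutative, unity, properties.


ℤ_188 is a commutative ring with unity 1; 188 = 2×94 is composite, so 2·94 ≡ 0 gives zero divisors (not an integral domain)
Commutative: Yes
Integral domain: No
Has unity: Yes

ℤ_188: Commutative=Yes, Unity=Yes


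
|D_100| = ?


|D_n| = 2n (n rotations and n reflections)
|D_100| = 2×100 = 200

|D_100| = 200


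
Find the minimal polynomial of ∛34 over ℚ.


∛34 satisfies x³ - 34 = 0, irreducible over ℚ (no rational root; 34 is not a perfect cube)

Minimal polynomial: x³ - 34


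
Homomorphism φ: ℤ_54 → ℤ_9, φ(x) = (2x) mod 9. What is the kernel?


Kernel = preimage of identity
ker(φ) = {x ∈ ℤ_54 : 2x ≡ 0 (mod 9)}. Since 9 | 54, φ is well-defined. The kernel is the cyclic subgroup ⟨9⟩ of ℤ_54 (order 6), i.e. {0, 9, 18, 27, 36, 45}

ker(φ) = {0, 9, 18, 27, 36, 45}


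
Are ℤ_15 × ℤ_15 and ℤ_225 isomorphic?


Comparing ℤ_15 × ℤ_15 and ℤ_225:
gcd(15,15) = 15 ≠ 1. Max element order in ℤ_15×ℤ_15 is lcm(15,15) = 15 < 225, so it has no element of order 225

No, ℤ_15 × ℤ_15 ≇ ℤ_225


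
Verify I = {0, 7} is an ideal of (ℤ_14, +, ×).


Check ideal conditions for I = {0, 7} in ℤ_14:
(1) I is an additive subgroup? Yes
(2) For r ∈ ℤ_14 and a ∈ I: r·a ∈ I? Yes

Yes, I is an ideal of ℤ_14


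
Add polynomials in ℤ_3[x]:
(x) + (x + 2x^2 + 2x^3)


Add coefficients mod 3:
x^0: 0 + 0 = 0 (mod 3)
x^1: 1 + 1 = 2 (mod 3)
x^2: 0 + 2 = 2 (mod 3)
x^3: 0 + 2 = 2 (mod 3)
Result: 2x + 2x^2 + 2x^3

f + g = 2x + 2x^2 + 2x^3


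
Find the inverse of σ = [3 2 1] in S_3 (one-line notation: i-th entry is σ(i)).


To find σ⁻¹, swap domain and range:
σ(1) = 3 → σ⁻¹(3) = 1
σ(2) = 2 → σ⁻¹(2) = 2
σ(3) = 1 → σ⁻¹(1) = 3

σ⁻¹ = [3 2 1]


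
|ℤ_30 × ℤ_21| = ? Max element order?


|ℤ_30 × ℤ_21| = 30 × 21 = 630
Max element order = lcm(30,21) = 210
Cyclic? No (gcd=3)

|ℤ_30×ℤ_21| = 630, max element order = 210


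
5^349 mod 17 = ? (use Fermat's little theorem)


Fermat's little theorem: if p is prime and gcd(a,p)=1, then a^(p-1) ≡ 1 (mod p)
p = 17 is prime, gcd(5,17) = 1
Reduce exponent: 349 mod 16 = 13
So 5^349 ≡ 5^13 (mod 17)
5^13 mod 17 = 3

5^349 ≡ 3 (mod 17)
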